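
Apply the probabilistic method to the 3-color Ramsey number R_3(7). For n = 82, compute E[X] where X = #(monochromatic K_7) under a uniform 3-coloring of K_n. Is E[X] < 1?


E[X] = C(82, 7) · 3^{1 − 21} = 3801756816 · 3^{−20} = 3801756816/3486784401.
As a reduced fraction: E[X] = 140805808/129140163 ≈ 1.090333.
Is E[X] < 1? NO.
Since E[X] ≥ 1, the first-moment bound is inconclusive at n = 82; it does NOT by itself certify R_3(7) > 82.

E[X] = 140805808/129140163 ≈ 1.090333; E[X] ≥ 1; first-moment method inconclusive here.


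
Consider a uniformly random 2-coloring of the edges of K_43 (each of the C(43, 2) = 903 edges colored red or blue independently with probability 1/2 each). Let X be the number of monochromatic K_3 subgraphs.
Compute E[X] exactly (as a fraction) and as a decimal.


Let X = Σ_S X_S over the C(43, 3) = 12341 subsets S of size 3, where X_S = 1 if the K_3 on S is monochromatic.
For a fixed S, the K_3 on S has C(3, 2) = 3 edges. P[all 3 edges red] = (1/2)^3, and likewise for blue, so P[monochromatic] = 2·(1/2)^3 = 2^{1 − 3} = 1/4.
By linearity of expectation: E[X] = C(43, 3) · 2^{1 − 3} = 12341 · 1/4 = 12341/4.
Numerically: E[X] ≈ 3085.250000.

E[X] = C(43,3)·2^(1−C(3,2)) = 12341/4 ≈ 3085.250000.


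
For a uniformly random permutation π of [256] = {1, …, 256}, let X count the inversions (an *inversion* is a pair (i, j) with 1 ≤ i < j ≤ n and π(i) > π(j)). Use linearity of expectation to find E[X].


Write X = Σ X_I over the C(256, 2) = 32640 pairs i < j, with X_I the indicator of one inversion.
There are 32640 indicators.
For each fixed pair i < j, the values π(i) and π(j) are two distinct elements of {1, …, 256} in uniformly random order; by symmetry P[π(i) > π(j)] = 1/2.
By linearity: E[X] = 32640 · (1/2) = C(256, 2) · (1/2) = 32640/2 = 16320 ≈ 16320.00000.

E[X] = 16320 = 16320.00000.


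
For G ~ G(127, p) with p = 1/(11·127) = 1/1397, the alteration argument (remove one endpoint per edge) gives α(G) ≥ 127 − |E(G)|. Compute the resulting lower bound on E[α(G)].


E[|E(G)|] = C(127, 2)·p = 8001 · (1/1397) = 63/11.
E[α(G)] ≥ n − E[|E(G)|] = 127 − 63/11 = 1334/11.
Numerically: ≈ 121.27273.
(This is only a lower bound; the true E[α(G)] may be larger.)

E[α(G)] ≥ 1334/11 ≈ 121.27273.


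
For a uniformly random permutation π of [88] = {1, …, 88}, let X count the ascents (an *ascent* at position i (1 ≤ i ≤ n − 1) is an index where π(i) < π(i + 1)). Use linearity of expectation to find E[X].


Write X = Σ X_I over i = 1, …, 87, with X_I the indicator of one ascent.
There are 87 indicators.
For each fixed i, the pair (π(i), π(i+1)) is a uniformly random ordered pair of distinct values from {1, …, 88}; by symmetry P[π(i) < π(i+1)] = 1/2.
By linearity: E[X] = 87 · (1/2) = (88 − 1) · (1/2) = 87/2 ≈ 43.50000.

E[X] = 87/2 = 43.50000.


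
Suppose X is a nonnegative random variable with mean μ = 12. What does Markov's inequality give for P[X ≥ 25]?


μ = E[X] = 12, a = 25.
Markov: P[X ≥ 25] ≤ μ/a = (12)/25 = 12/25.
Numerically: ≈ 0.48000.
(Since a = 25 > μ = 12.00000, the bound 12/25 is < 1 and informative.)

P[X ≥ 25] ≤ 12/25 ≈ 0.48000.


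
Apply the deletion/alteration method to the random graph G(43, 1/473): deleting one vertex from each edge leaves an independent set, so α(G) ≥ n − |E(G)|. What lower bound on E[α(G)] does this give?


E[|E(G)|] = C(43, 2)·p = 903 · (1/473) = 21/11.
E[α(G)] ≥ n − E[|E(G)|] = 43 − 21/11 = 452/11.
Numerically: ≈ 41.090909.
(This is only a lower bound; the true E[α(G)] may be larger.)

E[α(G)] ≥ 452/11 ≈ 41.090909.


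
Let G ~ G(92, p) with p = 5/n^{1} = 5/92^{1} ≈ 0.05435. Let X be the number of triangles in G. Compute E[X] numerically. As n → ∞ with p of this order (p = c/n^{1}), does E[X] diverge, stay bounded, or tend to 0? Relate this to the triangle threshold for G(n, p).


Number of potential triangles: C(92, 3) = 125580.
Each occurs with probability p³ ≈ (0.05435)³ ≈ 1.605264e-04.
By linearity: E[X] = C(92, 3)·p³ ≈ 125580 · 1.605264e-04 ≈ 20.1589.
Here α = 1, so p = 5/n is exactly at the triangle threshold p ~ 1/n. Asymptotically E[X] → c³/6 = 5³/6 = 125/6 ≈ 20.8333, a bounded constant. In this regime the triangle count is asymptotically Poisson(c³/6).

E[X] ≈ 20.1589; in regime p = Θ(1/n^{1}) E[X] stays bounded (at the triangle threshold p ~ 1/n).


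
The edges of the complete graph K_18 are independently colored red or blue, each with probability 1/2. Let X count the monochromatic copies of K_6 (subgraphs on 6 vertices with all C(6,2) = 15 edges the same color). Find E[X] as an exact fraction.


Let X = Σ_S X_S over the C(18, 6) = 18564 subsets S of size 6, where X_S = 1 if the K_6 on S is monochromatic.
For a fixed S, the K_6 on S has C(6, 2) = 15 edges. P[all 15 edges red] = (1/2)^15, and likewise for blue, so P[monochromatic] = 2·(1/2)^15 = 2^{1 − 15} = 1/16384.
By linearity of expectation: E[X] = C(18, 6) · 2^{1 − 15} = 18564 · 1/16384 = 4641/4096.
Numerically: E[X] ≈ 1.13306.

E[X] = C(18,6)·2^(1−C(6,2)) = 4641/4096 ≈ 1.13306.


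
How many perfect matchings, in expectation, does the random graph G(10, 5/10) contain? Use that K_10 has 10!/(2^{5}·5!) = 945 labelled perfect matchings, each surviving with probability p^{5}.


K_10 has 10!/(2^{5}·5!) = 945 labelled perfect matchings.
For each such perfect matching H, let X_H = 1 if all 5 edges of H are present in G. Then P[X_H = 1] = p^{5} = (1/2)^{5} = 1/32.
By linearity: E[X] = Σ_H E[X_H] = 945 · p^{5} = 945 · 1/32 = 945/32.
Numerically: E[X] ≈ 29.5.

E[X] = 945 · (1/2)^{5} = 945/32 ≈ 29.5.


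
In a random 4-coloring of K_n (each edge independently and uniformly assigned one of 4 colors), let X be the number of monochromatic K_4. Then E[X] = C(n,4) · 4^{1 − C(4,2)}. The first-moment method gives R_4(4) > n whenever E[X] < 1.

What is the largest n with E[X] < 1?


We need C(n, 4) · 4^{1 − 6} < 1, i.e. C(n, 4) < 4^{6 − 1} = 1024.
Check values of n near the boundary:
  n = 12: C(12, 4) = 495; 495 < 1024? YES
  n = 13: C(13, 4) = 715; 715 < 1024? YES
  n = 14: C(14, 4) = 1001; 1001 < 1024? YES
  n = 15: C(15, 4) = 1365; 1365 < 1024? NO
  n = 16: C(16, 4) = 1820; 1820 < 1024? NO
  n = 17: C(17, 4) = 2380; 2380 < 1024? NO
The largest n with C(n, 4) < 1024 is n = 14 (where E[X] = 1001/1024 ≈ 0.9775391). Hence R_4(4) > 14, i.e. R_4(4) ≥ 15.

Largest n = 14; hence R_4(4) > 14.


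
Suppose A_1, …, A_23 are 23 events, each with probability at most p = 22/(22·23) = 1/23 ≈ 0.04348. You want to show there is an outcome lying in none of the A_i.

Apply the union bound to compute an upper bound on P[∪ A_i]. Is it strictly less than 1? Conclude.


Union bound: P[∪_{i=1}^{23} A_i] ≤ Σ_i P[A_i] ≤ 23·p = 23·(1/23) = 1.
Numerically: 1 ≈ 1.00000.
Is 1 < 1? NO.
Since the bound 1 is ≥ 1, the union bound is uninformative here; it does NOT by itself certify existence.

23·p = 1 ≈ 1.00000; existence NOT certified by the union bound.


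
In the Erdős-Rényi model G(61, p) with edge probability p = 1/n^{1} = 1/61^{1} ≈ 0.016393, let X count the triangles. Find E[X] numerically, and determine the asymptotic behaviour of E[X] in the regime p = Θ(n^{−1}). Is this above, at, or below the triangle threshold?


Number of potential triangles: C(61, 3) = 35990.
Each occurs with probability p³ ≈ (0.016393)³ ≈ 4.4056551e-06.
By linearity: E[X] = C(61, 3)·p³ ≈ 35990 · 4.4056551e-06 ≈ 0.15856.
Here α = 1, so p = 1/n is exactly at the triangle threshold p ~ 1/n. Asymptotically E[X] → c³/6 = 1³/6 = 1/6 ≈ 0.16667, a bounded constant. In this regime the triangle count is asymptotically Poisson(c³/6).

E[X] ≈ 0.15856; in regime p = Θ(1/n^{1}) E[X] stays bounded (at the triangle threshold p ~ 1/n).


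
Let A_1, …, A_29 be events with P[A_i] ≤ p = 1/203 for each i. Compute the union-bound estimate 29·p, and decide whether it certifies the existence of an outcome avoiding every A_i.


Union bound: P[∪_{i=1}^{29} A_i] ≤ Σ_i P[A_i] ≤ 29·p = 29·(1/203) = 1/7.
Numerically: 1/7 ≈ 0.1428571.
Is 1/7 < 1? YES.
Since P[∪ A_i] ≤ 1/7 < 1, the complement has P[∩ A_i^c] ≥ 1 − 1/7 = 6/7 > 0, so some outcome avoids every A_i.

29·p = 1/7 ≈ 0.1428571; existence CERTIFIED by the union bound.


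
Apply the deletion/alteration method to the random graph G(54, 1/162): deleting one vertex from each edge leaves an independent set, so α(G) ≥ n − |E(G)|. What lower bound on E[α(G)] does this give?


E[|E(G)|] = C(54, 2)·p = 1431 · (1/162) = 53/6.
E[α(G)] ≥ n − E[|E(G)|] = 54 − 53/6 = 271/6.
Numerically: ≈ 45.1667.
(This is only a lower bound; the true E[α(G)] may be larger.)

E[α(G)] ≥ 271/6 ≈ 45.1667.


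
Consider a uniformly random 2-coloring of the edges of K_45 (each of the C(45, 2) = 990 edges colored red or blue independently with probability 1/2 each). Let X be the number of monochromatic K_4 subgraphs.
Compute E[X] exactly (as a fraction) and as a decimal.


Let X = Σ_S X_S over the C(45, 4) = 148995 subsets S of size 4, where X_S = 1 if the K_4 on S is monochromatic.
For a fixed S, the K_4 on S has C(4, 2) = 6 edges. P[all 6 edges red] = (1/2)^6, and likewise for blue, so P[monochromatic] = 2·(1/2)^6 = 2^{1 − 6} = 1/32.
By linearity of expectation: E[X] = C(45, 4) · 2^{1 − 6} = 148995 · 1/32 = 148995/32.
Numerically: E[X] ≈ 4656.0938.

E[X] = C(45,4)·2^(1−C(4,2)) = 148995/32 ≈ 4656.0938.


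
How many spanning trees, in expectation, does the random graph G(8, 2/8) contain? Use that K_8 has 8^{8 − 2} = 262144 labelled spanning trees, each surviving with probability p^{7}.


K_8 has 8^{8 − 2} = 262144 labelled spanning trees.
For each such spanning tree H, let X_H = 1 if all 7 edges of H are present in G. Then P[X_H = 1] = p^{7} = (1/4)^{7} = 1/16384.
By linearity: E[X] = Σ_H E[X_H] = 262144 · p^{7} = 262144 · 1/16384 = 16.
Numerically: E[X] ≈ 16.

E[X] = 262144 · (1/4)^{7} = 16 ≈ 16.


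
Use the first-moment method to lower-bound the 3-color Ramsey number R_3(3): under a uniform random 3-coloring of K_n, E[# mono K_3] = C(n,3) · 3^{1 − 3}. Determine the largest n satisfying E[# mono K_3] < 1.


We need C(n, 3) · 3^{1 − 3} < 1, i.e. C(n, 3) < 3^{3 − 1} = 9.
Check values of n near the boundary:
  n = 3: C(3, 3) = 1; 1 < 9? YES
  n = 4: C(4, 3) = 4; 4 < 9? YES
  n = 5: C(5, 3) = 10; 10 < 9? NO
  n = 6: C(6, 3) = 20; 20 < 9? NO
The largest n with C(n, 3) < 9 is n = 4 (where E[X] = 4/9 ≈ 0.4444444). Hence R_3(3) > 4, i.e. R_3(3) ≥ 5.

Largest n = 4; hence R_3(3) > 4.


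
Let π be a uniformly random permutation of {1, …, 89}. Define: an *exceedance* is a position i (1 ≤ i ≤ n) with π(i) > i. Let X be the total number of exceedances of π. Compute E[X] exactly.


Write X = Σ_{i=1}^{89} X_i, where X_i = 1_{π(i) > i}.
For each fixed i, π(i) is uniform over {1, …, 89} (marginal of a uniform permutation), so P[π(i) > i] = (n − i)/n. Summing: Σ_{i=1}^{89} (n − i)/n = (0 + 1 + … + 88)/89 = 89(89 − 1)/(2·89) = (89 − 1)/2.
Hence E[X] = Σ_{i=1}^{89} (89 − i)/89 = 44 ≈ 44.000000.

E[X] = 44 = 44.000000.


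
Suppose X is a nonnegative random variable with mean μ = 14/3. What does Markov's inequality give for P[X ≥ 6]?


μ = E[X] = 14/3, a = 6.
Markov: P[X ≥ 6] ≤ μ/a = (14/3)/6 = 7/9.
Numerically: ≈ 0.7778.
(Since a = 6 > μ = 4.6667, the bound 7/9 is < 1 and informative.)

P[X ≥ 6] ≤ 7/9 ≈ 0.7778.


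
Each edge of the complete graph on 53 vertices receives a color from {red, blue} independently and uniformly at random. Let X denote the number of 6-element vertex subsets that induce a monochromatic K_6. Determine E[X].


Let X = Σ_S X_S over the C(53, 6) = 22957480 subsets S of size 6, where X_S = 1 if the K_6 on S is monochromatic.
For a fixed S, the K_6 on S has C(6, 2) = 15 edges. P[all 15 edges red] = (1/2)^15, and likewise for blue, so P[monochromatic] = 2·(1/2)^15 = 2^{1 − 15} = 1/16384.
Summing: E[X] = C(53, 6) · 2^{1 − 15} = 22957480 · 1/16384 = 2869685/2048.
Numerically: E[X] ≈ 1401.2134.

E[X] = C(53,6)·2^(1−C(6,2)) = 2869685/2048 ≈ 1401.2134.


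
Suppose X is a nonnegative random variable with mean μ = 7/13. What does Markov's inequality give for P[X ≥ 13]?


μ = E[X] = 7/13, a = 13.
Markov: P[X ≥ 13] ≤ μ/a = (7/13)/13 = 7/169.
Numerically: ≈ 0.041420.
(Since a = 13 > μ = 0.538462, the bound 7/169 is < 1 and informative.)

P[X ≥ 13] ≤ 7/169 ≈ 0.041420.


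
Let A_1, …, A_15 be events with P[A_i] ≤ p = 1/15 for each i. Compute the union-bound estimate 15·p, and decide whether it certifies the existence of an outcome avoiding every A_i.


Union bound: P[∪_{i=1}^{15} A_i] ≤ Σ_i P[A_i] ≤ 15·p = 15·(1/15) = 1.
Numerically: 1 ≈ 1.0000.
Is 1 < 1? NO.
Since the bound 1 is ≥ 1, the union bound is uninformative here; it does NOT by itself certify existence.

15·p = 1 ≈ 1.0000; existence NOT certified by the union bound.


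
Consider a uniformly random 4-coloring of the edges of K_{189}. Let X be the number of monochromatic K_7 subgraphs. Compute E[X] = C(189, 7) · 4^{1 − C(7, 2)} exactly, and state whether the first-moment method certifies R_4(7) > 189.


E[X] = C(189, 7) · 4^{1 − 21} = 1527510868092 · 4^{−20} = 1527510868092/1099511627776.
As a reduced fraction: E[X] = 381877717023/274877906944 ≈ 1.389263.
Is E[X] < 1? NO.
Since E[X] ≥ 1, the first-moment bound is inconclusive at n = 189; it does NOT by itself certify R_4(7) > 189.

E[X] = 381877717023/274877906944 ≈ 1.389263; E[X] ≥ 1; first-moment method inconclusive here.


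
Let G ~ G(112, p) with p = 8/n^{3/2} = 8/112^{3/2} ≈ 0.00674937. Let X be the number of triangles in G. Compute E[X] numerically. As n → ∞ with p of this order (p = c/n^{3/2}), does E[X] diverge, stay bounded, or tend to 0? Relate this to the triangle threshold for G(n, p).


Number of potential triangles: C(112, 3) = 227920.
Each occurs with probability p³ ≈ (0.00674937)³ ≈ 3.07460167e-07.
By linearity: E[X] = C(112, 3)·p³ ≈ 227920 · 3.07460167e-07 ≈ 0.070076.
Since α = 3/2 > 1, p = c/n^{3/2} = o(1/n) is below the triangle threshold p ~ 1/n. Asymptotically E[X] ~ (c³/6)·n^{3(1−α)} = (8³/6)·n^{-1.5} → 0, so by Markov's inequality G has no triangles w.h.p.

E[X] ≈ 0.070076; in regime p = Θ(1/n^{3/2}) E[X] tends to 0 (below the triangle threshold p ~ 1/n).


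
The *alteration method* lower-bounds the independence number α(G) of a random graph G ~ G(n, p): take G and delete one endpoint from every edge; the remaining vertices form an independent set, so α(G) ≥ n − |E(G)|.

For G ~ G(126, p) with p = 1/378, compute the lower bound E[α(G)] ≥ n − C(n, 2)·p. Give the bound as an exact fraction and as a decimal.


E[|E(G)|] = C(126, 2)·p = 7875 · (1/378) = 125/6.
E[α(G)] ≥ n − E[|E(G)|] = 126 − 125/6 = 631/6.
Numerically: ≈ 105.1667.
(This is only a lower bound; the true E[α(G)] may be larger.)

E[α(G)] ≥ 631/6 ≈ 105.1667.


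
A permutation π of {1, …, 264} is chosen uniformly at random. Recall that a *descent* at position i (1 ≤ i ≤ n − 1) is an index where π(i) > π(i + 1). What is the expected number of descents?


Write X = Σ X_I over i = 1, …, 263, with X_I the indicator of one descent.
There are 263 indicators.
For each fixed i, the pair (π(i), π(i+1)) is a uniformly random ordered pair of distinct values from {1, …, 264}; by symmetry P[π(i) > π(i+1)] = 1/2.
By linearity: E[X] = 263 · (1/2) = (264 − 1) · (1/2) = 263/2 ≈ 131.5000.

E[X] = 263/2 = 131.5000.


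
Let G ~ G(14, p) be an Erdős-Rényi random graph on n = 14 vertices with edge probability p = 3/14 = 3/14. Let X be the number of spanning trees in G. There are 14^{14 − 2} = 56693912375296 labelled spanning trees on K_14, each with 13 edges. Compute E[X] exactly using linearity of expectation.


K_14 has 14^{14 − 2} = 56693912375296 labelled spanning trees.
For each such spanning tree H, let X_H = 1 if all 13 edges of H are present in G. Then P[X_H = 1] = p^{13} = (3/14)^{13} = 1594323/793714773254144.
By linearity: E[X] = Σ_H E[X_H] = 56693912375296 · p^{13} = 56693912375296 · 1594323/793714773254144 = 1594323/14.
Numerically: E[X] ≈ 113880.

E[X] = 56693912375296 · (3/14)^{13} = 1594323/14 ≈ 113880.


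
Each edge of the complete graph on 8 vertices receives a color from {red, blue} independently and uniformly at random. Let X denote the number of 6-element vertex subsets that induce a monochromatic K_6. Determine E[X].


Let X = Σ_S X_S over the C(8, 6) = 28 subsets S of size 6, where X_S = 1 if the K_6 on S is monochromatic.
For a fixed S, the K_6 on S has C(6, 2) = 15 edges. P[all 15 edges red] = (1/2)^15, and likewise for blue, so P[monochromatic] = 2·(1/2)^15 = 2^{1 − 15} = 1/16384.
By linearity of expectation: E[X] = C(8, 6) · 2^{1 − 15} = 28 · 1/16384 = 7/4096.
Numerically: E[X] ≈ 0.002.

E[X] = C(8,6)·2^(1−C(6,2)) = 7/4096 ≈ 0.002.


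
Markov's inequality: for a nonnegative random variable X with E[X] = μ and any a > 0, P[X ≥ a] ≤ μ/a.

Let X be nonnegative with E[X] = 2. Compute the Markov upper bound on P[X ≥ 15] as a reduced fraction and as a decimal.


μ = E[X] = 2, a = 15.
Markov: P[X ≥ 15] ≤ μ/a = (2)/15 = 2/15.
Numerically: ≈ 0.133.
(Since a = 15 > μ = 2.000, the bound 2/15 is < 1 and informative.)

P[X ≥ 15] ≤ 2/15 ≈ 0.133.


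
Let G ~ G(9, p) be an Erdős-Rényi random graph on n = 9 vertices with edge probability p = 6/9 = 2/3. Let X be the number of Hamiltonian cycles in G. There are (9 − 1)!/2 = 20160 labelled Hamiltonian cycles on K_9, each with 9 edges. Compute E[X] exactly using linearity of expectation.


K_9 has (9 − 1)!/2 = 20160 labelled Hamiltonian cycles.
For each such Hamiltonian cycle H, let X_H = 1 if all 9 edges of H are present in G. Then P[X_H = 1] = p^{9} = (2/3)^{9} = 512/19683.
By linearity of expectation: E[X] = Σ_H E[X_H] = 20160 · p^{9} = 20160 · 512/19683 = 1146880/2187.
Numerically: E[X] ≈ 524.408.

E[X] = 20160 · (2/3)^{9} = 1146880/2187 ≈ 524.408.


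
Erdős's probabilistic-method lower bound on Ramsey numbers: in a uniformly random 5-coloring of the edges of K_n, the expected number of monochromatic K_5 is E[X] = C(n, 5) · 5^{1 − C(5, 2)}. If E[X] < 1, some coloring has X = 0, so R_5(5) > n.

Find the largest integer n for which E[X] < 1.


We need C(n, 5) · 5^{1 − 10} < 1, i.e. C(n, 5) < 5^{10 − 1} = 1953125.
Check values of n near the boundary:
  n = 46: C(46, 5) = 1370754; 1370754 < 1953125? YES
  n = 47: C(47, 5) = 1533939; 1533939 < 1953125? YES
  n = 48: C(48, 5) = 1712304; 1712304 < 1953125? YES
  n = 49: C(49, 5) = 1906884; 1906884 < 1953125? YES
  n = 50: C(50, 5) = 2118760; 2118760 < 1953125? NO
The largest n with C(n, 5) < 1953125 is n = 49 (where E[X] = 1906884/1953125 ≈ 0.976325). Hence R_5(5) > 49, i.e. R_5(5) ≥ 50.

Largest n = 49; hence R_5(5) > 49.


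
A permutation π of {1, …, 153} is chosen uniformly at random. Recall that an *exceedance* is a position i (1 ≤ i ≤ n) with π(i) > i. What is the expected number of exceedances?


Write X = Σ_{i=1}^{153} X_i, where X_i = 1_{π(i) > i}.
For each fixed i, π(i) is uniform over {1, …, 153} (marginal of a uniform permutation), so P[π(i) > i] = (n − i)/n. Summing: Σ_{i=1}^{153} (n − i)/n = (0 + 1 + … + 152)/153 = 153(153 − 1)/(2·153) = (153 − 1)/2.
Hence E[X] = Σ_{i=1}^{153} (153 − i)/153 = 76 ≈ 76.00000.

E[X] = 76 = 76.00000.


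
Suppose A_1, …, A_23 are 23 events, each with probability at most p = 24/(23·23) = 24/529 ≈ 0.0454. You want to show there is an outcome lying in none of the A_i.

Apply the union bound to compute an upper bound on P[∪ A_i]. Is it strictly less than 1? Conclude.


Union bound: P[∪_{i=1}^{23} A_i] ≤ Σ_i P[A_i] ≤ 23·p = 23·(24/529) = 24/23.
Numerically: 24/23 ≈ 1.0435.
Is 24/23 < 1? NO.
Since the bound 24/23 is ≥ 1, the union bound is uninformative here; it does NOT by itself certify existence.

23·p = 24/23 ≈ 1.0435; existence NOT certified by the union bound.


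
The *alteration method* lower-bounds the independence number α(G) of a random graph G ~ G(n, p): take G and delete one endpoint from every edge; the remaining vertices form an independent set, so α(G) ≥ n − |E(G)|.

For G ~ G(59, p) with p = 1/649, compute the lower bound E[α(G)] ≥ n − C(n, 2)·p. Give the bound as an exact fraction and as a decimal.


E[|E(G)|] = C(59, 2)·p = 1711 · (1/649) = 29/11.
E[α(G)] ≥ n − E[|E(G)|] = 59 − 29/11 = 620/11.
Numerically: ≈ 56.363636.
(This is only a lower bound; the true E[α(G)] may be larger.)

E[α(G)] ≥ 620/11 ≈ 56.363636.


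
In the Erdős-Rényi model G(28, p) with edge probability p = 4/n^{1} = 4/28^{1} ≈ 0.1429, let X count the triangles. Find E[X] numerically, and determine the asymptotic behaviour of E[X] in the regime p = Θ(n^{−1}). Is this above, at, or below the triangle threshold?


Number of potential triangles: C(28, 3) = 3276.
Each occurs with probability p³ ≈ (0.1429)³ ≈ 2.915452e-03.
By linearity: E[X] = C(28, 3)·p³ ≈ 3276 · 2.915452e-03 ≈ 9.5510.
Here α = 1, so p = 4/n is exactly at the triangle threshold p ~ 1/n. Asymptotically E[X] → c³/6 = 4³/6 = 32/3 ≈ 10.6667, a bounded constant. In this regime the triangle count is asymptotically Poisson(c³/6).

E[X] ≈ 9.5510; in regime p = Θ(1/n^{1}) E[X] stays bounded (at the triangle threshold p ~ 1/n).


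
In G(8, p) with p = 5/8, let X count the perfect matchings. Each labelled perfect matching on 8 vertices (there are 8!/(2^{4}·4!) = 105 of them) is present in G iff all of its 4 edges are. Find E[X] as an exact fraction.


K_8 has 8!/(2^{4}·4!) = 105 labelled perfect matchings.
For each such perfect matching H, let X_H = 1 if all 4 edges of H are present in G. Then P[X_H = 1] = p^{4} = (5/8)^{4} = 625/4096.
By linearity of expectation: E[X] = Σ_H E[X_H] = 105 · p^{4} = 105 · 625/4096 = 65625/4096.
Numerically: E[X] ≈ 16.02.

E[X] = 105 · (5/8)^{4} = 65625/4096 ≈ 16.02.


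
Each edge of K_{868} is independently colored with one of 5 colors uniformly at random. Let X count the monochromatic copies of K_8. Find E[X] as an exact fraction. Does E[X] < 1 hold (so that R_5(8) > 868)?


E[X] = C(868, 8) · 5^{1 − 28} = 7737261125902834428 · 5^{−27} = 7737261125902834428/7450580596923828125.
As a reduced fraction: E[X] = 7737261125902834428/7450580596923828125 ≈ 1.03848.
Is E[X] < 1? NO.
Since E[X] ≥ 1, the first-moment bound is inconclusive at n = 868; it does NOT by itself certify R_5(8) > 868.

E[X] = 7737261125902834428/7450580596923828125 ≈ 1.03848; E[X] ≥ 1; first-moment method inconclusive here.


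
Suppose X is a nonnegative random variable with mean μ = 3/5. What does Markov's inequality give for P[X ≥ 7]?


μ = E[X] = 3/5, a = 7.
Markov: P[X ≥ 7] ≤ μ/a = (3/5)/7 = 3/35.
Numerically: ≈ 0.086.
(Since a = 7 > μ = 0.600, the bound 3/35 is < 1 and informative.)

P[X ≥ 7] ≤ 3/35 ≈ 0.086.


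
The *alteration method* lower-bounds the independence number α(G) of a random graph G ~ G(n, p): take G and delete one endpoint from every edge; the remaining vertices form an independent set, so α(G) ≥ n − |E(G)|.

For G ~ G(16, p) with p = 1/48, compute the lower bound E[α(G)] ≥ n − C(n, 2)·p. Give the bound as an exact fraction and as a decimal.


E[|E(G)|] = C(16, 2)·p = 120 · (1/48) = 5/2.
E[α(G)] ≥ n − E[|E(G)|] = 16 − 5/2 = 27/2.
Numerically: ≈ 13.500.
(This is only a lower bound; the true E[α(G)] may be larger.)

E[α(G)] ≥ 27/2 ≈ 13.500.


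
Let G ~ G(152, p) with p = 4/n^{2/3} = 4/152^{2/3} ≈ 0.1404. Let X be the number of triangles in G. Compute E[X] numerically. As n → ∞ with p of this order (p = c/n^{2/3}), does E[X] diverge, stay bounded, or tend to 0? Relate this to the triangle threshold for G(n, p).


Number of potential triangles: C(152, 3) = 573800.
Each occurs with probability p³ ≈ (0.1404)³ ≈ 2.770083e-03.
By linearity: E[X] = C(152, 3)·p³ ≈ 573800 · 2.770083e-03 ≈ 1589.4737.
Since α = 2/3 < 1, p = c/n^{2/3} ≫ 1/n is above the triangle threshold p ~ 1/n. Asymptotically E[X] ~ (c³/6)·n^{3(1−α)} = (4³/6)·n^{1} → ∞; triangles are abundant w.h.p.

E[X] ≈ 1589.4737; in regime p = Θ(1/n^{2/3}) E[X] diverges (above the triangle threshold p ~ 1/n).


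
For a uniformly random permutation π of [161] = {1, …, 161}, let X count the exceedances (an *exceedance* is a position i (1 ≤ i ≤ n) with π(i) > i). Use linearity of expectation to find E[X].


Write X = Σ_{i=1}^{161} X_i, where X_i = 1_{π(i) > i}.
For each fixed i, π(i) is uniform over {1, …, 161} (marginal of a uniform permutation), so P[π(i) > i] = (n − i)/n. Summing: Σ_{i=1}^{161} (n − i)/n = (0 + 1 + … + 160)/161 = 161(161 − 1)/(2·161) = (161 − 1)/2.
Hence E[X] = Σ_{i=1}^{161} (161 − i)/161 = 80 ≈ 80.0000.

E[X] = 80 = 80.0000.


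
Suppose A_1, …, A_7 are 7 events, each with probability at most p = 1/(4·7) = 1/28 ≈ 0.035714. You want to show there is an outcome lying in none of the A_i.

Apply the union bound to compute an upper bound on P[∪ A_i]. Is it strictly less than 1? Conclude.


Union bound: P[∪_{i=1}^{7} A_i] ≤ Σ_i P[A_i] ≤ 7·p = 7·(1/28) = 1/4.
Numerically: 1/4 ≈ 0.250000.
Is 1/4 < 1? YES.
Since P[∪ A_i] ≤ 1/4 < 1, the complement has P[∩ A_i^c] ≥ 1 − 1/4 = 3/4 > 0, so some outcome avoids every A_i.

7·p = 1/4 ≈ 0.250000; existence CERTIFIED by the union bound.


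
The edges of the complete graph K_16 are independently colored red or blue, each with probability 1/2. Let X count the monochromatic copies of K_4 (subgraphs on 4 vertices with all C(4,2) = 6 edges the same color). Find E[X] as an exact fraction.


Let X = Σ_S X_S over the C(16, 4) = 1820 subsets S of size 4, where X_S = 1 if the K_4 on S is monochromatic.
For a fixed S, the K_4 on S has C(4, 2) = 6 edges. P[all 6 edges red] = (1/2)^6, and likewise for blue, so P[monochromatic] = 2·(1/2)^6 = 2^{1 − 6} = 1/32.
Summing: E[X] = C(16, 4) · 2^{1 − 6} = 1820 · 1/32 = 455/8.
Numerically: E[X] ≈ 56.87500.

E[X] = C(16,4)·2^(1−C(4,2)) = 455/8 ≈ 56.87500.


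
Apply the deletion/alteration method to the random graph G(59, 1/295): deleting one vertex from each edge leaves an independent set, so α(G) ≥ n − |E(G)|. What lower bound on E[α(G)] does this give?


E[|E(G)|] = C(59, 2)·p = 1711 · (1/295) = 29/5.
E[α(G)] ≥ n − E[|E(G)|] = 59 − 29/5 = 266/5.
Numerically: ≈ 53.200.
(This is only a lower bound; the true E[α(G)] may be larger.)

E[α(G)] ≥ 266/5 ≈ 53.200.


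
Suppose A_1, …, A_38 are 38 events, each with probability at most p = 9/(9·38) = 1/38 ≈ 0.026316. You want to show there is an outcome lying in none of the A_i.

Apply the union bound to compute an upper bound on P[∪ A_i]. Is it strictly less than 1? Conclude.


Union bound: P[∪_{i=1}^{38} A_i] ≤ Σ_i P[A_i] ≤ 38·p = 38·(1/38) = 1.
Numerically: 1 ≈ 1.000000.
Is 1 < 1? NO.
Since the bound 1 is ≥ 1, the union bound is uninformative here; it does NOT by itself certify existence.

38·p = 1 ≈ 1.000000; existence NOT certified by the union bound.


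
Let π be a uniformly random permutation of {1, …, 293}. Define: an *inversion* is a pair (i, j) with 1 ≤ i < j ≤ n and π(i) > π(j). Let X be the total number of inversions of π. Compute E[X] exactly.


Write X = Σ X_I over the C(293, 2) = 42778 pairs i < j, with X_I the indicator of one inversion.
There are 42778 indicators.
For each fixed pair i < j, the values π(i) and π(j) are two distinct elements of {1, …, 293} in uniformly random order; by symmetry P[π(i) > π(j)] = 1/2.
By linearity: E[X] = 42778 · (1/2) = C(293, 2) · (1/2) = 42778/2 = 21389 ≈ 21389.0000.

E[X] = 21389 = 21389.0000.


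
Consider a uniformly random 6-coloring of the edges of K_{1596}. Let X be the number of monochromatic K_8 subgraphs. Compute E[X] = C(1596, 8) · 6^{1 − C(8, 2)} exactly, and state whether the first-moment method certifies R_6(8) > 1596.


E[X] = C(1596, 8) · 6^{1 − 28} = 1025915067760710553965 · 6^{−27} = 1025915067760710553965/1023490369077469249536.
As a reduced fraction: E[X] = 37996854361507798295/37907050706572935168 ≈ 1.00237.
Is E[X] < 1? NO.
Since E[X] ≥ 1, the first-moment bound is inconclusive at n = 1596; it does NOT by itself certify R_6(8) > 1596.

E[X] = 37996854361507798295/37907050706572935168 ≈ 1.00237; E[X] ≥ 1; first-moment method inconclusive here.


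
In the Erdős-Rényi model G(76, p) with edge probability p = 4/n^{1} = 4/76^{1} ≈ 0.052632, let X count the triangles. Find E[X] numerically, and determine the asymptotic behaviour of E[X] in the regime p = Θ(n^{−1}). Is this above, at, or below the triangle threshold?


Number of potential triangles: C(76, 3) = 70300.
Each occurs with probability p³ ≈ (0.052632)³ ≈ 1.4579385e-04.
By linearity: E[X] = C(76, 3)·p³ ≈ 70300 · 1.4579385e-04 ≈ 10.24931.
Here α = 1, so p = 4/n is exactly at the triangle threshold p ~ 1/n. Asymptotically E[X] → c³/6 = 4³/6 = 32/3 ≈ 10.66667, a bounded constant. In this regime the triangle count is asymptotically Poisson(c³/6).

E[X] ≈ 10.24931; in regime p = Θ(1/n^{1}) E[X] stays bounded (at the triangle threshold p ~ 1/n).


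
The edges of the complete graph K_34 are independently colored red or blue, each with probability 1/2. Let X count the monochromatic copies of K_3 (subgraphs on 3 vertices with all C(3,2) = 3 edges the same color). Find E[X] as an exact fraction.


Let X = Σ_S X_S over the C(34, 3) = 5984 subsets S of size 3, where X_S = 1 if the K_3 on S is monochromatic.
For a fixed S, the K_3 on S has C(3, 2) = 3 edges. P[all 3 edges red] = (1/2)^3, and likewise for blue, so P[monochromatic] = 2·(1/2)^3 = 2^{1 − 3} = 1/4.
By linearity of expectation: E[X] = C(34, 3) · 2^{1 − 3} = 5984 · 1/4 = 1496.
Numerically: E[X] ≈ 1496.000.

E[X] = C(34,3)·2^(1−C(3,2)) = 1496 ≈ 1496.000.


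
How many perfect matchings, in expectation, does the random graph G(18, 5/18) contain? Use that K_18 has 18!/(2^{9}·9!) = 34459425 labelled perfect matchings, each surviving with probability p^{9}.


K_18 has 18!/(2^{9}·9!) = 34459425 labelled perfect matchings.
For each such perfect matching H, let X_H = 1 if all 9 edges of H are present in G. Then P[X_H = 1] = p^{9} = (5/18)^{9} = 1953125/198359290368.
Summing the indicators: E[X] = Σ_H E[X_H] = 34459425 · p^{9} = 34459425 · 1953125/198359290368 = 830908203125/2448880128.
Numerically: E[X] ≈ 339.

E[X] = 34459425 · (5/18)^{9} = 830908203125/2448880128 ≈ 339.


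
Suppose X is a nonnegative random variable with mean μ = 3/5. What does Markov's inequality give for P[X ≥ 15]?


μ = E[X] = 3/5, a = 15.
Markov: P[X ≥ 15] ≤ μ/a = (3/5)/15 = 1/25.
Numerically: ≈ 0.040000.
(Since a = 15 > μ = 0.600000, the bound 1/25 is < 1 and informative.)

P[X ≥ 15] ≤ 1/25 ≈ 0.040000.


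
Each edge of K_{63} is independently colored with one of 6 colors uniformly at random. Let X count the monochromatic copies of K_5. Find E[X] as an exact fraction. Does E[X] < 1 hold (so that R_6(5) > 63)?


E[X] = C(63, 5) · 6^{1 − 10} = 7028847 · 6^{−9} = 7028847/10077696.
As a reduced fraction: E[X] = 780983/1119744 ≈ 0.6974657.
Is E[X] < 1? YES.
Since E[X] < 1, there exists a 6-coloring of K_{63} with no monochromatic K_5; hence R_6(5) > 63.

E[X] = 780983/1119744 ≈ 0.6974657; E[X] < 1, so R_6(5) > 63.


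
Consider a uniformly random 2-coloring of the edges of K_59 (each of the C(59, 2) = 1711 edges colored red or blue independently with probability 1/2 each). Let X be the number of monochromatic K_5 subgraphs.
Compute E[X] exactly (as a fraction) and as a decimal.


Let X = Σ_S X_S over the C(59, 5) = 5006386 subsets S of size 5, where X_S = 1 if the K_5 on S is monochromatic.
For a fixed S, the K_5 on S has C(5, 2) = 10 edges. P[all 10 edges red] = (1/2)^10, and likewise for blue, so P[monochromatic] = 2·(1/2)^10 = 2^{1 − 10} = 1/512.
By linearity: E[X] = C(59, 5) · 2^{1 − 10} = 5006386 · 1/512 = 2503193/256.
Numerically: E[X] ≈ 9778.0977.

E[X] = C(59,5)·2^(1−C(5,2)) = 2503193/256 ≈ 9778.0977.


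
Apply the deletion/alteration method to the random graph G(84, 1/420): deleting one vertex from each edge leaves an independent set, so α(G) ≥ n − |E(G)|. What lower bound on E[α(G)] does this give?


E[|E(G)|] = C(84, 2)·p = 3486 · (1/420) = 83/10.
E[α(G)] ≥ n − E[|E(G)|] = 84 − 83/10 = 757/10.
Numerically: ≈ 75.7000.
(This is only a lower bound; the true E[α(G)] may be larger.)

E[α(G)] ≥ 757/10 ≈ 75.7000.


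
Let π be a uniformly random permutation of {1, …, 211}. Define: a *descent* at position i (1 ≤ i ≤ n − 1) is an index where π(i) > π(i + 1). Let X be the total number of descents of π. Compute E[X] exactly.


Write X = Σ X_I over i = 1, …, 210, with X_I the indicator of one descent.
There are 210 indicators.
For each fixed i, the pair (π(i), π(i+1)) is a uniformly random ordered pair of distinct values from {1, …, 211}; by symmetry P[π(i) > π(i+1)] = 1/2.
By linearity: E[X] = 210 · (1/2) = (211 − 1) · (1/2) = 105 ≈ 105.0000.

E[X] = 105 = 105.0000.


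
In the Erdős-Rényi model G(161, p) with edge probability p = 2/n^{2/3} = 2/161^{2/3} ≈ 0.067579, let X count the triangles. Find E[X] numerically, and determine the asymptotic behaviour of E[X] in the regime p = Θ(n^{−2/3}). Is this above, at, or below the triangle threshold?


Number of potential triangles: C(161, 3) = 682640.
Each occurs with probability p³ ≈ (0.067579)³ ≈ 3.0863007e-04.
By linearity: E[X] = C(161, 3)·p³ ≈ 682640 · 3.0863007e-04 ≈ 210.68323.
Since α = 2/3 < 1, p = c/n^{2/3} ≫ 1/n is above the triangle threshold p ~ 1/n. Asymptotically E[X] ~ (c³/6)·n^{3(1−α)} = (2³/6)·n^{1} → ∞; triangles are abundant w.h.p.

E[X] ≈ 210.68323; in regime p = Θ(1/n^{2/3}) E[X] diverges (above the triangle threshold p ~ 1/n).


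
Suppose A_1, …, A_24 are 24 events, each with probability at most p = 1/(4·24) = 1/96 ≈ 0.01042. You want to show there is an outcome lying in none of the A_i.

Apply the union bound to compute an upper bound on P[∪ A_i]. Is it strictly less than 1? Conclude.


Union bound: P[∪_{i=1}^{24} A_i] ≤ Σ_i P[A_i] ≤ 24·p = 24·(1/96) = 1/4.
Numerically: 1/4 ≈ 0.25000.
Is 1/4 < 1? YES.
Since P[∪ A_i] ≤ 1/4 < 1, the complement has P[∩ A_i^c] ≥ 1 − 1/4 = 3/4 > 0, so some outcome avoids every A_i.

24·p = 1/4 ≈ 0.25000; existence CERTIFIED by the union bound.


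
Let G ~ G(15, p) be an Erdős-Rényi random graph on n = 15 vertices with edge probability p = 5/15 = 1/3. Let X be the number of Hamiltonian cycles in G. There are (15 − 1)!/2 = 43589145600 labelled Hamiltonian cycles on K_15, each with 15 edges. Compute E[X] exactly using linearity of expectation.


K_15 has (15 − 1)!/2 = 43589145600 labelled Hamiltonian cycles.
For each such Hamiltonian cycle H, let X_H = 1 if all 15 edges of H are present in G. Then P[X_H = 1] = p^{15} = (1/3)^{15} = 1/14348907.
Summing the indicators: E[X] = Σ_H E[X_H] = 43589145600 · p^{15} = 43589145600 · 1/14348907 = 179379200/59049.
Numerically: E[X] ≈ 3038.

E[X] = 43589145600 · (1/3)^{15} = 179379200/59049 ≈ 3038.


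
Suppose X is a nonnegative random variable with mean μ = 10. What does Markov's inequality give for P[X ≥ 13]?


μ = E[X] = 10, a = 13.
Markov: P[X ≥ 13] ≤ μ/a = (10)/13 = 10/13.
Numerically: ≈ 0.769231.
(Since a = 13 > μ = 10.000000, the bound 10/13 is < 1 and informative.)

P[X ≥ 13] ≤ 10/13 ≈ 0.769231.


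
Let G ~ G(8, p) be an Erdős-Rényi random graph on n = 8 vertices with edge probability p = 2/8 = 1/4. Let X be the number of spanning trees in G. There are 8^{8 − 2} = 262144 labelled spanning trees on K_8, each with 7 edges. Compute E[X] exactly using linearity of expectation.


K_8 has 8^{8 − 2} = 262144 labelled spanning trees.
For each such spanning tree H, let X_H = 1 if all 7 edges of H are present in G. Then P[X_H = 1] = p^{7} = (1/4)^{7} = 1/16384.
By linearity of expectation: E[X] = Σ_H E[X_H] = 262144 · p^{7} = 262144 · 1/16384 = 16.
Numerically: E[X] ≈ 16.

E[X] = 262144 · (1/4)^{7} = 16 ≈ 16.


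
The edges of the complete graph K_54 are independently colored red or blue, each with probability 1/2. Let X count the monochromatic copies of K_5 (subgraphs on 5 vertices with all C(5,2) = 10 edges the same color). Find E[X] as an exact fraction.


Let X = Σ_S X_S over the C(54, 5) = 3162510 subsets S of size 5, where X_S = 1 if the K_5 on S is monochromatic.
For a fixed S, the K_5 on S has C(5, 2) = 10 edges. P[all 10 edges red] = (1/2)^10, and likewise for blue, so P[monochromatic] = 2·(1/2)^10 = 2^{1 − 10} = 1/512.
By linearity of expectation: E[X] = C(54, 5) · 2^{1 − 10} = 3162510 · 1/512 = 1581255/256.
Numerically: E[X] ≈ 6176.777344.

E[X] = C(54,5)·2^(1−C(5,2)) = 1581255/256 ≈ 6176.777344.


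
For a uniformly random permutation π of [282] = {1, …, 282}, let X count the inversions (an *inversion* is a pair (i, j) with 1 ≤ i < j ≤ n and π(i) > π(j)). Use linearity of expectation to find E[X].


Write X = Σ X_I over the C(282, 2) = 39621 pairs i < j, with X_I the indicator of one inversion.
There are 39621 indicators.
For each fixed pair i < j, the values π(i) and π(j) are two distinct elements of {1, …, 282} in uniformly random order; by symmetry P[π(i) > π(j)] = 1/2.
By linearity: E[X] = 39621 · (1/2) = C(282, 2) · (1/2) = 39621/2 = 39621/2 ≈ 19810.50000.

E[X] = 39621/2 = 19810.50000.


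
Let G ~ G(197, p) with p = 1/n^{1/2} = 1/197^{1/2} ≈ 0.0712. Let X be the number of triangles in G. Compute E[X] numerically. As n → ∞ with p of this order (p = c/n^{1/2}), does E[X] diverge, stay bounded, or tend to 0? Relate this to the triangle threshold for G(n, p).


Number of potential triangles: C(197, 3) = 1254890.
Each occurs with probability p³ ≈ (0.0712)³ ≈ 3.61660e-04.
By linearity: E[X] = C(197, 3)·p³ ≈ 1254890 · 3.61660e-04 ≈ 453.844.
Since α = 1/2 < 1, p = c/n^{1/2} ≫ 1/n is above the triangle threshold p ~ 1/n. Asymptotically E[X] ~ (c³/6)·n^{3(1−α)} = (1³/6)·n^{1.5} → ∞; triangles are abundant w.h.p.

E[X] ≈ 453.844; in regime p = Θ(1/n^{1/2}) E[X] diverges (above the triangle threshold p ~ 1/n).


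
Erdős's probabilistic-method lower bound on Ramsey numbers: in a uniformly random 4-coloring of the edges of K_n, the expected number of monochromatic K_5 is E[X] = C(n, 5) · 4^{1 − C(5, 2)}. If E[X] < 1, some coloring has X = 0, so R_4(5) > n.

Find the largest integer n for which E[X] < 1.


We need C(n, 5) · 4^{1 − 10} < 1, i.e. C(n, 5) < 4^{10 − 1} = 262144.
Check values of n near the boundary:
  n = 31: C(31, 5) = 169911; 169911 < 262144? YES
  n = 32: C(32, 5) = 201376; 201376 < 262144? YES
  n = 33: C(33, 5) = 237336; 237336 < 262144? YES
  n = 34: C(34, 5) = 278256; 278256 < 262144? NO
  n = 35: C(35, 5) = 324632; 324632 < 262144? NO
The largest n with C(n, 5) < 262144 is n = 33 (where E[X] = 29667/32768 ≈ 0.9054). Hence R_4(5) > 33, i.e. R_4(5) ≥ 34.

Largest n = 33; hence R_4(5) > 33.


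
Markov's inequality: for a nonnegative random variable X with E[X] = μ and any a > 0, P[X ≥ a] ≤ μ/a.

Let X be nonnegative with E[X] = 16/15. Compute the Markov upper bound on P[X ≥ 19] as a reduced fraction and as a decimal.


μ = E[X] = 16/15, a = 19.
Markov: P[X ≥ 19] ≤ μ/a = (16/15)/19 = 16/285.
Numerically: ≈ 0.056.
(Since a = 19 > μ = 1.067, the bound 16/285 is < 1 and informative.)

P[X ≥ 19] ≤ 16/285 ≈ 0.056.


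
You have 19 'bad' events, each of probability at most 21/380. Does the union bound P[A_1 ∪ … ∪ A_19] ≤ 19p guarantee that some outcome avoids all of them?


Union bound: P[∪_{i=1}^{19} A_i] ≤ Σ_i P[A_i] ≤ 19·p = 19·(21/380) = 21/20.
Numerically: 21/20 ≈ 1.05000.
Is 21/20 < 1? NO.
Since the bound 21/20 is ≥ 1, the union bound is uninformative here; it does NOT by itself certify existence.

19·p = 21/20 ≈ 1.05000; existence NOT certified by the union bound.
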